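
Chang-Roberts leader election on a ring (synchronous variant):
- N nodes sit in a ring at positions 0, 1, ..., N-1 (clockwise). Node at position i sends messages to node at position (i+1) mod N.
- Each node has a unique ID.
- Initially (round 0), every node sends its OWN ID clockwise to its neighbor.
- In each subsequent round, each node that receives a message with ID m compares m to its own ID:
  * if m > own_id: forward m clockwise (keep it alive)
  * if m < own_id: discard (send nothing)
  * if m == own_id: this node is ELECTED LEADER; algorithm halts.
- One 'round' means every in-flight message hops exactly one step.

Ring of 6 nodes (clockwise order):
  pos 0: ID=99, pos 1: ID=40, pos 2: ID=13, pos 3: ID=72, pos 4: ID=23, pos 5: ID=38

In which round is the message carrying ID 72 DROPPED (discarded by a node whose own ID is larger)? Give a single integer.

Answer: 3

Derivation:
Round 1: pos1(id40) recv 99: fwd; pos2(id13) recv 40: fwd; pos3(id72) recv 13: drop; pos4(id23) recv 72: fwd; pos5(id38) recv 23: drop; pos0(id99) recv 38: drop
Round 2: pos2(id13) recv 99: fwd; pos3(id72) recv 40: drop; pos5(id38) recv 72: fwd
Round 3: pos3(id72) recv 99: fwd; pos0(id99) recv 72: drop
Round 4: pos4(id23) recv 99: fwd
Round 5: pos5(id38) recv 99: fwd
Round 6: pos0(id99) recv 99: ELECTED
Message ID 72 originates at pos 3; dropped at pos 0 in round 3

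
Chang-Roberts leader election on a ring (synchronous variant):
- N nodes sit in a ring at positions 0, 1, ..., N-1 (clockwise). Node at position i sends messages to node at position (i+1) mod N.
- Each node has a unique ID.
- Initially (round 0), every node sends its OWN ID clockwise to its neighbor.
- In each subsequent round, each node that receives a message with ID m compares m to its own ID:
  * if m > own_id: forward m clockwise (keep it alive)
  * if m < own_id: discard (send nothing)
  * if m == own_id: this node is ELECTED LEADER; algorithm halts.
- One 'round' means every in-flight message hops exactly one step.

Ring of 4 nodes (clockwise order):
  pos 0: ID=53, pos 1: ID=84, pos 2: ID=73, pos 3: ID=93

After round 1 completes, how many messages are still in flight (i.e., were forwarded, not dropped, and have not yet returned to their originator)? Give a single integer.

Answer: 2

Derivation:
Round 1: pos1(id84) recv 53: drop; pos2(id73) recv 84: fwd; pos3(id93) recv 73: drop; pos0(id53) recv 93: fwd
After round 1: 2 messages still in flight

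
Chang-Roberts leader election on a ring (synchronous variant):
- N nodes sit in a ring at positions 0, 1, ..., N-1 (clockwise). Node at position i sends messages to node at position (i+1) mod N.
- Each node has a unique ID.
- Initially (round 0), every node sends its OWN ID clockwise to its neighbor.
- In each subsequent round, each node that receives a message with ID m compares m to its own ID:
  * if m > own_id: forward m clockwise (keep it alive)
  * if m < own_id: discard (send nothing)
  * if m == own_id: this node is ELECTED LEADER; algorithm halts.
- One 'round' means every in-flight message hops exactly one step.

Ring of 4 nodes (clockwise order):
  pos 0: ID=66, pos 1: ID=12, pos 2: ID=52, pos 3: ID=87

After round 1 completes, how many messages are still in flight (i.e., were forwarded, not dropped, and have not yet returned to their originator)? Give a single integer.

Round 1: pos1(id12) recv 66: fwd; pos2(id52) recv 12: drop; pos3(id87) recv 52: drop; pos0(id66) recv 87: fwd
After round 1: 2 messages still in flight

Answer: 2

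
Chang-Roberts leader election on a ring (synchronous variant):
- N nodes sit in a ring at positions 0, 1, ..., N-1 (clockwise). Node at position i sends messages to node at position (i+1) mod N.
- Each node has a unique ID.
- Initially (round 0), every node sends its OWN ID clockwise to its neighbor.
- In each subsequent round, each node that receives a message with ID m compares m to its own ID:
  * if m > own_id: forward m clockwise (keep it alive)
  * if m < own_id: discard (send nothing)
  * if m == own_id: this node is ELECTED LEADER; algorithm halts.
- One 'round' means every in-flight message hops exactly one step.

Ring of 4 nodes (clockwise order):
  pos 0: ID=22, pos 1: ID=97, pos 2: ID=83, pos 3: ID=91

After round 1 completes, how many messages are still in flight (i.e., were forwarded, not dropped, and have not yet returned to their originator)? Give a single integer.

Answer: 2

Derivation:
Round 1: pos1(id97) recv 22: drop; pos2(id83) recv 97: fwd; pos3(id91) recv 83: drop; pos0(id22) recv 91: fwd
After round 1: 2 messages still in flight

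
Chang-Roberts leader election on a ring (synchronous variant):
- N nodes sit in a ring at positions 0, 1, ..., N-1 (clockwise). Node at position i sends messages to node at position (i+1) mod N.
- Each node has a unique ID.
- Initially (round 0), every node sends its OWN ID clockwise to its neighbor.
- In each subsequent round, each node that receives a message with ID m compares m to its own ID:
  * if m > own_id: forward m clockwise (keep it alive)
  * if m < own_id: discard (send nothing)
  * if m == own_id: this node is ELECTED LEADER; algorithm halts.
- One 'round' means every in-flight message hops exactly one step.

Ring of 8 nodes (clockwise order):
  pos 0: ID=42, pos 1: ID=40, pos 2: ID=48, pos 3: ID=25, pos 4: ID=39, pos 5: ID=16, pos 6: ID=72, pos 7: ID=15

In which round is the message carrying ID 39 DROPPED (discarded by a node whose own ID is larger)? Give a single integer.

Answer: 2

Derivation:
Round 1: pos1(id40) recv 42: fwd; pos2(id48) recv 40: drop; pos3(id25) recv 48: fwd; pos4(id39) recv 25: drop; pos5(id16) recv 39: fwd; pos6(id72) recv 16: drop; pos7(id15) recv 72: fwd; pos0(id42) recv 15: drop
Round 2: pos2(id48) recv 42: drop; pos4(id39) recv 48: fwd; pos6(id72) recv 39: drop; pos0(id42) recv 72: fwd
Round 3: pos5(id16) recv 48: fwd; pos1(id40) recv 72: fwd
Round 4: pos6(id72) recv 48: drop; pos2(id48) recv 72: fwd
Round 5: pos3(id25) recv 72: fwd
Round 6: pos4(id39) recv 72: fwd
Round 7: pos5(id16) recv 72: fwd
Round 8: pos6(id72) recv 72: ELECTED
Message ID 39 originates at pos 4; dropped at pos 6 in round 2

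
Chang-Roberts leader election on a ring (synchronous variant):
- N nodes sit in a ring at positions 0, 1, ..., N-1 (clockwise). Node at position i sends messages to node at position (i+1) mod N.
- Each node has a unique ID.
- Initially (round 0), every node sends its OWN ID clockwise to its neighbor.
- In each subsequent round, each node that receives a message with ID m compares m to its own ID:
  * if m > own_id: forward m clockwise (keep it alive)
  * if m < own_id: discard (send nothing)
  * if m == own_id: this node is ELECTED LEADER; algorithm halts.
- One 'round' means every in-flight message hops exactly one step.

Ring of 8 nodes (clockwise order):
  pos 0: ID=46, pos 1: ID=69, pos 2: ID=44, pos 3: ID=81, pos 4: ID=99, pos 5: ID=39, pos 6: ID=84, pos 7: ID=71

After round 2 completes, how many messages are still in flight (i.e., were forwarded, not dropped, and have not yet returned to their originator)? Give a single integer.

Answer: 3

Derivation:
Round 1: pos1(id69) recv 46: drop; pos2(id44) recv 69: fwd; pos3(id81) recv 44: drop; pos4(id99) recv 81: drop; pos5(id39) recv 99: fwd; pos6(id84) recv 39: drop; pos7(id71) recv 84: fwd; pos0(id46) recv 71: fwd
Round 2: pos3(id81) recv 69: drop; pos6(id84) recv 99: fwd; pos0(id46) recv 84: fwd; pos1(id69) recv 71: fwd
After round 2: 3 messages still in flight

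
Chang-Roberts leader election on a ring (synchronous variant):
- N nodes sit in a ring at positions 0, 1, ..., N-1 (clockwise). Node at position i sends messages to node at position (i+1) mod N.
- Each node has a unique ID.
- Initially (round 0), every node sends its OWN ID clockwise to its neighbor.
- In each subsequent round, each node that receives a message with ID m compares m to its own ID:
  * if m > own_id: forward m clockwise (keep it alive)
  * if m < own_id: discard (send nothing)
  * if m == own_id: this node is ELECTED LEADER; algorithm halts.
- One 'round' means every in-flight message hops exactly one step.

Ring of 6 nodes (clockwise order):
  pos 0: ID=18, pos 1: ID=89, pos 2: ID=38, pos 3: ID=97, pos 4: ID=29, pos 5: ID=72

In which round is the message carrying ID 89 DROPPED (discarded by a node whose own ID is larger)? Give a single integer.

Round 1: pos1(id89) recv 18: drop; pos2(id38) recv 89: fwd; pos3(id97) recv 38: drop; pos4(id29) recv 97: fwd; pos5(id72) recv 29: drop; pos0(id18) recv 72: fwd
Round 2: pos3(id97) recv 89: drop; pos5(id72) recv 97: fwd; pos1(id89) recv 72: drop
Round 3: pos0(id18) recv 97: fwd
Round 4: pos1(id89) recv 97: fwd
Round 5: pos2(id38) recv 97: fwd
Round 6: pos3(id97) recv 97: ELECTED
Message ID 89 originates at pos 1; dropped at pos 3 in round 2

Answer: 2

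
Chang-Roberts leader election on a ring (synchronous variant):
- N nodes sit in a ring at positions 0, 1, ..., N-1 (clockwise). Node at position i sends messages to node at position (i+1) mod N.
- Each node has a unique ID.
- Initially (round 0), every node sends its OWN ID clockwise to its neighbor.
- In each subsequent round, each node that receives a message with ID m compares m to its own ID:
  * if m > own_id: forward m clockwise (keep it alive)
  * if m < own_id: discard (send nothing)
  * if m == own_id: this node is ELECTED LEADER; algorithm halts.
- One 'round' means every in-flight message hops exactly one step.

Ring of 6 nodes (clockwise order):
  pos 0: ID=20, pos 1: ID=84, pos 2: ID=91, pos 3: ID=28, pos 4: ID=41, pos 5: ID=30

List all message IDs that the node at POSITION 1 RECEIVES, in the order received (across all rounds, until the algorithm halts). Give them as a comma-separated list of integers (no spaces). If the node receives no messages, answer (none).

Round 1: pos1(id84) recv 20: drop; pos2(id91) recv 84: drop; pos3(id28) recv 91: fwd; pos4(id41) recv 28: drop; pos5(id30) recv 41: fwd; pos0(id20) recv 30: fwd
Round 2: pos4(id41) recv 91: fwd; pos0(id20) recv 41: fwd; pos1(id84) recv 30: drop
Round 3: pos5(id30) recv 91: fwd; pos1(id84) recv 41: drop
Round 4: pos0(id20) recv 91: fwd
Round 5: pos1(id84) recv 91: fwd
Round 6: pos2(id91) recv 91: ELECTED

Answer: 20,30,41,91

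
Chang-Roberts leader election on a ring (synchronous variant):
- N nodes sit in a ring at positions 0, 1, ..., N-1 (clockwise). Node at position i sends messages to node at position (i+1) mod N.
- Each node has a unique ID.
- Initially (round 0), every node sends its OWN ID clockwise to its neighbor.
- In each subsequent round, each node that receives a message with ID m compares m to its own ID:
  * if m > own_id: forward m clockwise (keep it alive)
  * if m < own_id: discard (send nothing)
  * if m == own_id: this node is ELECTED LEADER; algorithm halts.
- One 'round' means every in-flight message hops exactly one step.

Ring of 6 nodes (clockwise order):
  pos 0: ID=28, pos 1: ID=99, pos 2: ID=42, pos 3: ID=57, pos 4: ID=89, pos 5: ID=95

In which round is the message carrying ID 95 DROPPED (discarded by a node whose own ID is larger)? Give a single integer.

Answer: 2

Derivation:
Round 1: pos1(id99) recv 28: drop; pos2(id42) recv 99: fwd; pos3(id57) recv 42: drop; pos4(id89) recv 57: drop; pos5(id95) recv 89: drop; pos0(id28) recv 95: fwd
Round 2: pos3(id57) recv 99: fwd; pos1(id99) recv 95: drop
Round 3: pos4(id89) recv 99: fwd
Round 4: pos5(id95) recv 99: fwd
Round 5: pos0(id28) recv 99: fwd
Round 6: pos1(id99) recv 99: ELECTED
Message ID 95 originates at pos 5; dropped at pos 1 in round 2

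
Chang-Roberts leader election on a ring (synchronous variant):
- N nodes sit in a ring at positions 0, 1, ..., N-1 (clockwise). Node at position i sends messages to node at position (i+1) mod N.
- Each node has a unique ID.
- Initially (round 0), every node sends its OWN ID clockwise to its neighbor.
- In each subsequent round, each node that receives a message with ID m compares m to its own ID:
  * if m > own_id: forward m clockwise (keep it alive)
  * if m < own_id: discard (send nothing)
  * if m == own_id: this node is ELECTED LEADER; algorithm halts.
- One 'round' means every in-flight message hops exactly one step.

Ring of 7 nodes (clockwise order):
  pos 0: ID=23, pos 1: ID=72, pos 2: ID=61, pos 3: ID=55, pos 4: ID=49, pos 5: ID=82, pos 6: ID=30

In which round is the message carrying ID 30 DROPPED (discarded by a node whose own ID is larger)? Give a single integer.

Round 1: pos1(id72) recv 23: drop; pos2(id61) recv 72: fwd; pos3(id55) recv 61: fwd; pos4(id49) recv 55: fwd; pos5(id82) recv 49: drop; pos6(id30) recv 82: fwd; pos0(id23) recv 30: fwd
Round 2: pos3(id55) recv 72: fwd; pos4(id49) recv 61: fwd; pos5(id82) recv 55: drop; pos0(id23) recv 82: fwd; pos1(id72) recv 30: drop
Round 3: pos4(id49) recv 72: fwd; pos5(id82) recv 61: drop; pos1(id72) recv 82: fwd
Round 4: pos5(id82) recv 72: drop; pos2(id61) recv 82: fwd
Round 5: pos3(id55) recv 82: fwd
Round 6: pos4(id49) recv 82: fwd
Round 7: pos5(id82) recv 82: ELECTED
Message ID 30 originates at pos 6; dropped at pos 1 in round 2

Answer: 2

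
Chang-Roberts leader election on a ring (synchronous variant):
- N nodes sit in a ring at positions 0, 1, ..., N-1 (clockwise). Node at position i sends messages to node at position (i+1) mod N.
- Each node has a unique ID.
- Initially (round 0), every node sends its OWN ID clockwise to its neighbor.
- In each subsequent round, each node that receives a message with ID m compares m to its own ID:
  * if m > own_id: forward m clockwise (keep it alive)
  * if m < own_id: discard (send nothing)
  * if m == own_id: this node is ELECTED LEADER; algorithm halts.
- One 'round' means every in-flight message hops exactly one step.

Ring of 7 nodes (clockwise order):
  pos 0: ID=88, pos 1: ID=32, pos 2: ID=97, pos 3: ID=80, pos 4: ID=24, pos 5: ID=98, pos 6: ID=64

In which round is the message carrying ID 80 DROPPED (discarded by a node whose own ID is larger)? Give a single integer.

Answer: 2

Derivation:
Round 1: pos1(id32) recv 88: fwd; pos2(id97) recv 32: drop; pos3(id80) recv 97: fwd; pos4(id24) recv 80: fwd; pos5(id98) recv 24: drop; pos6(id64) recv 98: fwd; pos0(id88) recv 64: drop
Round 2: pos2(id97) recv 88: drop; pos4(id24) recv 97: fwd; pos5(id98) recv 80: drop; pos0(id88) recv 98: fwd
Round 3: pos5(id98) recv 97: drop; pos1(id32) recv 98: fwd
Round 4: pos2(id97) recv 98: fwd
Round 5: pos3(id80) recv 98: fwd
Round 6: pos4(id24) recv 98: fwd
Round 7: pos5(id98) recv 98: ELECTED
Message ID 80 originates at pos 3; dropped at pos 5 in round 2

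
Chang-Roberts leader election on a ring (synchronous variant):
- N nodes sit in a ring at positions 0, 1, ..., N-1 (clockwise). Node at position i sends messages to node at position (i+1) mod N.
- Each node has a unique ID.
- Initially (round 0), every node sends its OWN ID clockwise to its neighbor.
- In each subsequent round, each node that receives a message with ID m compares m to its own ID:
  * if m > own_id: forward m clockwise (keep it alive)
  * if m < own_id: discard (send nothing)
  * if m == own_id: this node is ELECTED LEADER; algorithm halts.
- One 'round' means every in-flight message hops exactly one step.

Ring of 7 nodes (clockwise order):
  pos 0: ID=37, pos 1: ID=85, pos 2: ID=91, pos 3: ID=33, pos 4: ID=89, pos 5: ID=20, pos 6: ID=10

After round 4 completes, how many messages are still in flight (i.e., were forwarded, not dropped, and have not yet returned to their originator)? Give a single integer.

Round 1: pos1(id85) recv 37: drop; pos2(id91) recv 85: drop; pos3(id33) recv 91: fwd; pos4(id89) recv 33: drop; pos5(id20) recv 89: fwd; pos6(id10) recv 20: fwd; pos0(id37) recv 10: drop
Round 2: pos4(id89) recv 91: fwd; pos6(id10) recv 89: fwd; pos0(id37) recv 20: drop
Round 3: pos5(id20) recv 91: fwd; pos0(id37) recv 89: fwd
Round 4: pos6(id10) recv 91: fwd; pos1(id85) recv 89: fwd
After round 4: 2 messages still in flight

Answer: 2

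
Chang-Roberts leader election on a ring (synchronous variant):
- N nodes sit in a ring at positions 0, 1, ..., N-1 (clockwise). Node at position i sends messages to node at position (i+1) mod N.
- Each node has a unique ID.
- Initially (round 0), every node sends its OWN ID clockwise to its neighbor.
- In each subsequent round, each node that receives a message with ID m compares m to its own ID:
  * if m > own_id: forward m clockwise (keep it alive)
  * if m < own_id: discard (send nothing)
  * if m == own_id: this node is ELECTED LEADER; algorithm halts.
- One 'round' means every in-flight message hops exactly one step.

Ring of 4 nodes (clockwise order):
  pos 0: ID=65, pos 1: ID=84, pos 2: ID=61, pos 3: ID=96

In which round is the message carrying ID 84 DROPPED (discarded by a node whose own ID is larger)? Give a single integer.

Round 1: pos1(id84) recv 65: drop; pos2(id61) recv 84: fwd; pos3(id96) recv 61: drop; pos0(id65) recv 96: fwd
Round 2: pos3(id96) recv 84: drop; pos1(id84) recv 96: fwd
Round 3: pos2(id61) recv 96: fwd
Round 4: pos3(id96) recv 96: ELECTED
Message ID 84 originates at pos 1; dropped at pos 3 in round 2

Answer: 2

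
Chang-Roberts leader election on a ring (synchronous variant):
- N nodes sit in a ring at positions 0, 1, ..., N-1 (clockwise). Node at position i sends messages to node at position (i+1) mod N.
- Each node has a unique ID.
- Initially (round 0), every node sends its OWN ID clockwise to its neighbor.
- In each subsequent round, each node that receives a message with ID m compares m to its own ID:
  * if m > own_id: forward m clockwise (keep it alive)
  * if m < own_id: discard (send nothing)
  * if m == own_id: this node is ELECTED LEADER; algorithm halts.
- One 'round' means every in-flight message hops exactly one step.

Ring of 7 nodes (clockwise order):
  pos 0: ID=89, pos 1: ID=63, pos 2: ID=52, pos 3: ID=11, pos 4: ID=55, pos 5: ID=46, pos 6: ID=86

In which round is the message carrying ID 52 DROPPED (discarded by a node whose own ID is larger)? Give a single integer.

Answer: 2

Derivation:
Round 1: pos1(id63) recv 89: fwd; pos2(id52) recv 63: fwd; pos3(id11) recv 52: fwd; pos4(id55) recv 11: drop; pos5(id46) recv 55: fwd; pos6(id86) recv 46: drop; pos0(id89) recv 86: drop
Round 2: pos2(id52) recv 89: fwd; pos3(id11) recv 63: fwd; pos4(id55) recv 52: drop; pos6(id86) recv 55: drop
Round 3: pos3(id11) recv 89: fwd; pos4(id55) recv 63: fwd
Round 4: pos4(id55) recv 89: fwd; pos5(id46) recv 63: fwd
Round 5: pos5(id46) recv 89: fwd; pos6(id86) recv 63: drop
Round 6: pos6(id86) recv 89: fwd
Round 7: pos0(id89) recv 89: ELECTED
Message ID 52 originates at pos 2; dropped at pos 4 in round 2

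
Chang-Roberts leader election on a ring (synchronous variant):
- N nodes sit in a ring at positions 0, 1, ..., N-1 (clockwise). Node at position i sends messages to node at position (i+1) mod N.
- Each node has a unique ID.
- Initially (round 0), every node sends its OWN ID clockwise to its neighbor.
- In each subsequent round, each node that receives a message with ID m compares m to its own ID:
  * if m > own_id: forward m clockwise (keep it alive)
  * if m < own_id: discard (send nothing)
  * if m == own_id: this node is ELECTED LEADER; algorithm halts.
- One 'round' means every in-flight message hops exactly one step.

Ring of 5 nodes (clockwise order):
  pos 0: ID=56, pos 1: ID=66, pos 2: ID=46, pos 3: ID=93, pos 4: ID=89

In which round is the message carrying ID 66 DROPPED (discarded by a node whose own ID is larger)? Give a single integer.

Answer: 2

Derivation:
Round 1: pos1(id66) recv 56: drop; pos2(id46) recv 66: fwd; pos3(id93) recv 46: drop; pos4(id89) recv 93: fwd; pos0(id56) recv 89: fwd
Round 2: pos3(id93) recv 66: drop; pos0(id56) recv 93: fwd; pos1(id66) recv 89: fwd
Round 3: pos1(id66) recv 93: fwd; pos2(id46) recv 89: fwd
Round 4: pos2(id46) recv 93: fwd; pos3(id93) recv 89: drop
Round 5: pos3(id93) recv 93: ELECTED
Message ID 66 originates at pos 1; dropped at pos 3 in round 2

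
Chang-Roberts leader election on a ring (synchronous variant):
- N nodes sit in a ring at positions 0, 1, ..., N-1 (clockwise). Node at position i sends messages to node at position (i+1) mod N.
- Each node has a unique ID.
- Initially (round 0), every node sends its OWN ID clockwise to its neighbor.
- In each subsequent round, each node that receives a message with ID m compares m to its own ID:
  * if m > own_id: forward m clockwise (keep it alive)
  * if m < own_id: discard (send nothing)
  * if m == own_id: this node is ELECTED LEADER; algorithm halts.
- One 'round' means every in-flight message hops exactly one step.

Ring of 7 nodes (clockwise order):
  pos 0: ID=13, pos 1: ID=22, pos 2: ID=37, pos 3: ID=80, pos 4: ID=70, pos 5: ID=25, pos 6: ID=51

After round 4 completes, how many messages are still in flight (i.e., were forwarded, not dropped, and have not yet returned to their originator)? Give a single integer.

Answer: 2

Derivation:
Round 1: pos1(id22) recv 13: drop; pos2(id37) recv 22: drop; pos3(id80) recv 37: drop; pos4(id70) recv 80: fwd; pos5(id25) recv 70: fwd; pos6(id51) recv 25: drop; pos0(id13) recv 51: fwd
Round 2: pos5(id25) recv 80: fwd; pos6(id51) recv 70: fwd; pos1(id22) recv 51: fwd
Round 3: pos6(id51) recv 80: fwd; pos0(id13) recv 70: fwd; pos2(id37) recv 51: fwd
Round 4: pos0(id13) recv 80: fwd; pos1(id22) recv 70: fwd; pos3(id80) recv 51: drop
After round 4: 2 messages still in flight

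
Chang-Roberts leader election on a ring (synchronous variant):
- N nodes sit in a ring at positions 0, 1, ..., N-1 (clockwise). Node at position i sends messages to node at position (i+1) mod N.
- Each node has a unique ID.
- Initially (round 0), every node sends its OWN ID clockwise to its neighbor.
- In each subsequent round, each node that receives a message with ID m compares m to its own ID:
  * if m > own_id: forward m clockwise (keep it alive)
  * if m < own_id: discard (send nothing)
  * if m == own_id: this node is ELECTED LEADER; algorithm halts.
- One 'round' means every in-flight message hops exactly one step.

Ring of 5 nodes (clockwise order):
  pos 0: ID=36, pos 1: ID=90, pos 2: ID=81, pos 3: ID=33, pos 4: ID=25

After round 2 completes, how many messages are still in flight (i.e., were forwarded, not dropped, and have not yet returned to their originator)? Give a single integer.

Answer: 2

Derivation:
Round 1: pos1(id90) recv 36: drop; pos2(id81) recv 90: fwd; pos3(id33) recv 81: fwd; pos4(id25) recv 33: fwd; pos0(id36) recv 25: drop
Round 2: pos3(id33) recv 90: fwd; pos4(id25) recv 81: fwd; pos0(id36) recv 33: drop
After round 2: 2 messages still in flight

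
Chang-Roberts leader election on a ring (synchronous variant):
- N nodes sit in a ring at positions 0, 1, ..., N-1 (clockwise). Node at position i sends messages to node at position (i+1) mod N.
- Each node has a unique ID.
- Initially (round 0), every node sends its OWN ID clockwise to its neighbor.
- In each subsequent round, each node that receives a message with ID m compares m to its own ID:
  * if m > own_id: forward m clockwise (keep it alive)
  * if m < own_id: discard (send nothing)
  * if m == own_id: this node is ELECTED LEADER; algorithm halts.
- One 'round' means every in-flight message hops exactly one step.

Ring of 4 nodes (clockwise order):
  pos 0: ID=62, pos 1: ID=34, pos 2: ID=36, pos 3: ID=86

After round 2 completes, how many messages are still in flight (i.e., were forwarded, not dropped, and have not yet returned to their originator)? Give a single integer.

Round 1: pos1(id34) recv 62: fwd; pos2(id36) recv 34: drop; pos3(id86) recv 36: drop; pos0(id62) recv 86: fwd
Round 2: pos2(id36) recv 62: fwd; pos1(id34) recv 86: fwd
After round 2: 2 messages still in flight

Answer: 2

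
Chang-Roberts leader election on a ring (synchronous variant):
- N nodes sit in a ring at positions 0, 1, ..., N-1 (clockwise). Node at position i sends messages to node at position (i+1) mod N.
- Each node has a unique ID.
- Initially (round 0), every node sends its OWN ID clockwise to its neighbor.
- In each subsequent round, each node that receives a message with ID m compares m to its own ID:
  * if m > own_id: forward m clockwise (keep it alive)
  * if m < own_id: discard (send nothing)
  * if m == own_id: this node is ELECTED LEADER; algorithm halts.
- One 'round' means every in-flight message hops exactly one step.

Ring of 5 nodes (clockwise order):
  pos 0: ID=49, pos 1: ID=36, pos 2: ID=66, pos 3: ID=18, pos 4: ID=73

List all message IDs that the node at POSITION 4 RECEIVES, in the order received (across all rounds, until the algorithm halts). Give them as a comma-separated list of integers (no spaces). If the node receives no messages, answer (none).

Answer: 18,66,73

Derivation:
Round 1: pos1(id36) recv 49: fwd; pos2(id66) recv 36: drop; pos3(id18) recv 66: fwd; pos4(id73) recv 18: drop; pos0(id49) recv 73: fwd
Round 2: pos2(id66) recv 49: drop; pos4(id73) recv 66: drop; pos1(id36) recv 73: fwd
Round 3: pos2(id66) recv 73: fwd
Round 4: pos3(id18) recv 73: fwd
Round 5: pos4(id73) recv 73: ELECTED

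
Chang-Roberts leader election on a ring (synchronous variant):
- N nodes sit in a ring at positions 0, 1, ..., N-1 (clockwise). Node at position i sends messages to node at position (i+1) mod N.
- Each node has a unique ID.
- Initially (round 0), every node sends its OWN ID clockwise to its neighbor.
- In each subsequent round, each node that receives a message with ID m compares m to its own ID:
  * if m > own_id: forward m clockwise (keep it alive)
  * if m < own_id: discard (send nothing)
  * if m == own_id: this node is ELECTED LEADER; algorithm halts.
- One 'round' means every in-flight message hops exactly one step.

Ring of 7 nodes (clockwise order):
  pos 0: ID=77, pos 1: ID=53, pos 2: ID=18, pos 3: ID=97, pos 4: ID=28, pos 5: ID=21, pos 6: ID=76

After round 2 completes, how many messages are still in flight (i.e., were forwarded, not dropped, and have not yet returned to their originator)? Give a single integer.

Answer: 2

Derivation:
Round 1: pos1(id53) recv 77: fwd; pos2(id18) recv 53: fwd; pos3(id97) recv 18: drop; pos4(id28) recv 97: fwd; pos5(id21) recv 28: fwd; pos6(id76) recv 21: drop; pos0(id77) recv 76: drop
Round 2: pos2(id18) recv 77: fwd; pos3(id97) recv 53: drop; pos5(id21) recv 97: fwd; pos6(id76) recv 28: drop
After round 2: 2 messages still in flight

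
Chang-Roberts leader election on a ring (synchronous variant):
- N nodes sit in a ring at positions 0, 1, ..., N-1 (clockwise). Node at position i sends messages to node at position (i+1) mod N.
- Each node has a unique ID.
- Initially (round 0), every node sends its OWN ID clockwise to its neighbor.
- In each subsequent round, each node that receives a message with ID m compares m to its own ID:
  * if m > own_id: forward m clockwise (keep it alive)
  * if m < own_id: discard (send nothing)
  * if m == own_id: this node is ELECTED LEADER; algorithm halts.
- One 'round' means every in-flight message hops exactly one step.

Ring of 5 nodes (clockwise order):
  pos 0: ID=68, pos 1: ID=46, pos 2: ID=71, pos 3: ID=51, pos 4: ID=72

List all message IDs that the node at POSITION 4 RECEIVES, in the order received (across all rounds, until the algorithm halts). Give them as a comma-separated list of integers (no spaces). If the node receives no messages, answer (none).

Answer: 51,71,72

Derivation:
Round 1: pos1(id46) recv 68: fwd; pos2(id71) recv 46: drop; pos3(id51) recv 71: fwd; pos4(id72) recv 51: drop; pos0(id68) recv 72: fwd
Round 2: pos2(id71) recv 68: drop; pos4(id72) recv 71: drop; pos1(id46) recv 72: fwd
Round 3: pos2(id71) recv 72: fwd
Round 4: pos3(id51) recv 72: fwd
Round 5: pos4(id72) recv 72: ELECTED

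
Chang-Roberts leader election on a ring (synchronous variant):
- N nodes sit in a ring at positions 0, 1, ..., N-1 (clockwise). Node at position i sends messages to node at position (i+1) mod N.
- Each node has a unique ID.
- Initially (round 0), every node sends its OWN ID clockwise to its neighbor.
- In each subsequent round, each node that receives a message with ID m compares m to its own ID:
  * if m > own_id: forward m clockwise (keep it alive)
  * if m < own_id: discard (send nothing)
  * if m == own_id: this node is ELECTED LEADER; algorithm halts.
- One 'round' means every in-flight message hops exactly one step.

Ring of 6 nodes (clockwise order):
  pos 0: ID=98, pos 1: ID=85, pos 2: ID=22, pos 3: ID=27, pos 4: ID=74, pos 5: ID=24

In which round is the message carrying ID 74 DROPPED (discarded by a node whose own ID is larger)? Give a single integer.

Answer: 2

Derivation:
Round 1: pos1(id85) recv 98: fwd; pos2(id22) recv 85: fwd; pos3(id27) recv 22: drop; pos4(id74) recv 27: drop; pos5(id24) recv 74: fwd; pos0(id98) recv 24: drop
Round 2: pos2(id22) recv 98: fwd; pos3(id27) recv 85: fwd; pos0(id98) recv 74: drop
Round 3: pos3(id27) recv 98: fwd; pos4(id74) recv 85: fwd
Round 4: pos4(id74) recv 98: fwd; pos5(id24) recv 85: fwd
Round 5: pos5(id24) recv 98: fwd; pos0(id98) recv 85: drop
Round 6: pos0(id98) recv 98: ELECTED
Message ID 74 originates at pos 4; dropped at pos 0 in round 2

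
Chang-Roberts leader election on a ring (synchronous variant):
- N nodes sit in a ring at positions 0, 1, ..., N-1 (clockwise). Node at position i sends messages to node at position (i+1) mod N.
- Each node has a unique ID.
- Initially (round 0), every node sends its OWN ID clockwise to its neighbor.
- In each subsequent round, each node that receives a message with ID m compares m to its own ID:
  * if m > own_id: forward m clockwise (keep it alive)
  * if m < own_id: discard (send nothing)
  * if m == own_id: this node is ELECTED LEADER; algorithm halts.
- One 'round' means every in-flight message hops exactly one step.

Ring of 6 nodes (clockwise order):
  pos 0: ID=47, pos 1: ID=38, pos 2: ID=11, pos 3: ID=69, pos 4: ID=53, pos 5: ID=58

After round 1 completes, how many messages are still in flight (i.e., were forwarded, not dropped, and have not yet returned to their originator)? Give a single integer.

Answer: 4

Derivation:
Round 1: pos1(id38) recv 47: fwd; pos2(id11) recv 38: fwd; pos3(id69) recv 11: drop; pos4(id53) recv 69: fwd; pos5(id58) recv 53: drop; pos0(id47) recv 58: fwd
After round 1: 4 messages still in flight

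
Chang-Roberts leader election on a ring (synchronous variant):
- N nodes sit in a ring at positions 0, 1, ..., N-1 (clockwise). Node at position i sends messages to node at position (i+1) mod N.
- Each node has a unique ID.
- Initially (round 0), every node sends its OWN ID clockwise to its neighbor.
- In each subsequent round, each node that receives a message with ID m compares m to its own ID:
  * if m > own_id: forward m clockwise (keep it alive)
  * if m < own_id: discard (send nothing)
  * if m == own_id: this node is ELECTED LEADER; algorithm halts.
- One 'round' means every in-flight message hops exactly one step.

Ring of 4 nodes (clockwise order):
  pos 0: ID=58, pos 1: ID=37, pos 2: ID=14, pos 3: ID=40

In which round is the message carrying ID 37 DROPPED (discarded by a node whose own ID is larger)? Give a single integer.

Round 1: pos1(id37) recv 58: fwd; pos2(id14) recv 37: fwd; pos3(id40) recv 14: drop; pos0(id58) recv 40: drop
Round 2: pos2(id14) recv 58: fwd; pos3(id40) recv 37: drop
Round 3: pos3(id40) recv 58: fwd
Round 4: pos0(id58) recv 58: ELECTED
Message ID 37 originates at pos 1; dropped at pos 3 in round 2

Answer: 2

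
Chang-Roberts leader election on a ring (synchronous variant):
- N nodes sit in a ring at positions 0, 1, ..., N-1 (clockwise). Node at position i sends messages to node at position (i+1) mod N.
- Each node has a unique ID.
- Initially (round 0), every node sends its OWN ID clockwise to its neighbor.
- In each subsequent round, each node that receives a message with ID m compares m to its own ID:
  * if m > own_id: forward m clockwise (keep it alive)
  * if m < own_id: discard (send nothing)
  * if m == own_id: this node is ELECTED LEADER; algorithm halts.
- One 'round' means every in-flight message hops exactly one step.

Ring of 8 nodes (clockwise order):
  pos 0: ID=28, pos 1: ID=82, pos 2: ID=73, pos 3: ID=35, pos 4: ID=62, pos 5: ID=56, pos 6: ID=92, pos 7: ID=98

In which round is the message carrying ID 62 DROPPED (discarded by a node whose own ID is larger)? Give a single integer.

Answer: 2

Derivation:
Round 1: pos1(id82) recv 28: drop; pos2(id73) recv 82: fwd; pos3(id35) recv 73: fwd; pos4(id62) recv 35: drop; pos5(id56) recv 62: fwd; pos6(id92) recv 56: drop; pos7(id98) recv 92: drop; pos0(id28) recv 98: fwd
Round 2: pos3(id35) recv 82: fwd; pos4(id62) recv 73: fwd; pos6(id92) recv 62: drop; pos1(id82) recv 98: fwd
Round 3: pos4(id62) recv 82: fwd; pos5(id56) recv 73: fwd; pos2(id73) recv 98: fwd
Round 4: pos5(id56) recv 82: fwd; pos6(id92) recv 73: drop; pos3(id35) recv 98: fwd
Round 5: pos6(id92) recv 82: drop; pos4(id62) recv 98: fwd
Round 6: pos5(id56) recv 98: fwd
Round 7: pos6(id92) recv 98: fwd
Round 8: pos7(id98) recv 98: ELECTED
Message ID 62 originates at pos 4; dropped at pos 6 in round 2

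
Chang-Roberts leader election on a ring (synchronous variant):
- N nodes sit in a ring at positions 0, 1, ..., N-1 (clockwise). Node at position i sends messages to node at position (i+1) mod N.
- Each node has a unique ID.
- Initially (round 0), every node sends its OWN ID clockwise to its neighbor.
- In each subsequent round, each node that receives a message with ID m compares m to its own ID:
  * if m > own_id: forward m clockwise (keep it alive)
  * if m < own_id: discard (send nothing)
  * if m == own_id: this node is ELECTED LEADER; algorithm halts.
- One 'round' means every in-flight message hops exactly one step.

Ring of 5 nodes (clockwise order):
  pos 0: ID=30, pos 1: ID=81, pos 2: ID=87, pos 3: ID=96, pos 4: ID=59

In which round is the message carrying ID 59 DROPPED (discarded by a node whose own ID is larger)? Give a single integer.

Answer: 2

Derivation:
Round 1: pos1(id81) recv 30: drop; pos2(id87) recv 81: drop; pos3(id96) recv 87: drop; pos4(id59) recv 96: fwd; pos0(id30) recv 59: fwd
Round 2: pos0(id30) recv 96: fwd; pos1(id81) recv 59: drop
Round 3: pos1(id81) recv 96: fwd
Round 4: pos2(id87) recv 96: fwd
Round 5: pos3(id96) recv 96: ELECTED
Message ID 59 originates at pos 4; dropped at pos 1 in round 2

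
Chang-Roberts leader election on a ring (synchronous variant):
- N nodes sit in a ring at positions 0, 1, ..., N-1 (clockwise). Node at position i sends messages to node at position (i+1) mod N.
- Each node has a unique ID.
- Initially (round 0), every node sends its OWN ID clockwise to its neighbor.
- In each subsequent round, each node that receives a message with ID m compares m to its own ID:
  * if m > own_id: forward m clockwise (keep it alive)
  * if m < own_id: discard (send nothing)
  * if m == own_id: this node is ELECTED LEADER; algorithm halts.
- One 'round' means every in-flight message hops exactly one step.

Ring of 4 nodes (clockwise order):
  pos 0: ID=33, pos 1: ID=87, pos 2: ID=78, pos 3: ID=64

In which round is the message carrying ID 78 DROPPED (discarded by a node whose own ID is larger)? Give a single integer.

Round 1: pos1(id87) recv 33: drop; pos2(id78) recv 87: fwd; pos3(id64) recv 78: fwd; pos0(id33) recv 64: fwd
Round 2: pos3(id64) recv 87: fwd; pos0(id33) recv 78: fwd; pos1(id87) recv 64: drop
Round 3: pos0(id33) recv 87: fwd; pos1(id87) recv 78: drop
Round 4: pos1(id87) recv 87: ELECTED
Message ID 78 originates at pos 2; dropped at pos 1 in round 3

Answer: 3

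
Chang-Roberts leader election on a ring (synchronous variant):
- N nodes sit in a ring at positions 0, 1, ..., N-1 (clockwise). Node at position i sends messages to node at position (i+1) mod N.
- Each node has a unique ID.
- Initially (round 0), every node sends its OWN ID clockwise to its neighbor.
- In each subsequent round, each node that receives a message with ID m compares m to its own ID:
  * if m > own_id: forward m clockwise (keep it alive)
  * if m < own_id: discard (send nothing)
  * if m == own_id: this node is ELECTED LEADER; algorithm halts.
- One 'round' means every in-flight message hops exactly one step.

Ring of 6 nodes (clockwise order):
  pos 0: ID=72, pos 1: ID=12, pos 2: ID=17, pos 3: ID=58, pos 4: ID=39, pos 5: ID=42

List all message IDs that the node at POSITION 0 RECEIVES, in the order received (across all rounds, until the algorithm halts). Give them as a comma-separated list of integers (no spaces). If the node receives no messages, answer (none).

Answer: 42,58,72

Derivation:
Round 1: pos1(id12) recv 72: fwd; pos2(id17) recv 12: drop; pos3(id58) recv 17: drop; pos4(id39) recv 58: fwd; pos5(id42) recv 39: drop; pos0(id72) recv 42: drop
Round 2: pos2(id17) recv 72: fwd; pos5(id42) recv 58: fwd
Round 3: pos3(id58) recv 72: fwd; pos0(id72) recv 58: drop
Round 4: pos4(id39) recv 72: fwd
Round 5: pos5(id42) recv 72: fwd
Round 6: pos0(id72) recv 72: ELECTED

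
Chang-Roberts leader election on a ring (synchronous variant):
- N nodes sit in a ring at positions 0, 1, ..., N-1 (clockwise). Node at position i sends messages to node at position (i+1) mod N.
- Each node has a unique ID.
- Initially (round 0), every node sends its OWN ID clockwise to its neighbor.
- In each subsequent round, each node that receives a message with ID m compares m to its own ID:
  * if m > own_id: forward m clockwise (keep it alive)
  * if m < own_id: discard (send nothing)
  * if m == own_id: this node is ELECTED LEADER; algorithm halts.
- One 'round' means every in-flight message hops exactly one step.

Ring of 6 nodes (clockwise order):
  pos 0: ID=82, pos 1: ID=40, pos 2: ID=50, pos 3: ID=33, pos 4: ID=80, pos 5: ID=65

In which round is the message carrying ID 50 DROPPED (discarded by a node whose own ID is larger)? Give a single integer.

Round 1: pos1(id40) recv 82: fwd; pos2(id50) recv 40: drop; pos3(id33) recv 50: fwd; pos4(id80) recv 33: drop; pos5(id65) recv 80: fwd; pos0(id82) recv 65: drop
Round 2: pos2(id50) recv 82: fwd; pos4(id80) recv 50: drop; pos0(id82) recv 80: drop
Round 3: pos3(id33) recv 82: fwd
Round 4: pos4(id80) recv 82: fwd
Round 5: pos5(id65) recv 82: fwd
Round 6: pos0(id82) recv 82: ELECTED
Message ID 50 originates at pos 2; dropped at pos 4 in round 2

Answer: 2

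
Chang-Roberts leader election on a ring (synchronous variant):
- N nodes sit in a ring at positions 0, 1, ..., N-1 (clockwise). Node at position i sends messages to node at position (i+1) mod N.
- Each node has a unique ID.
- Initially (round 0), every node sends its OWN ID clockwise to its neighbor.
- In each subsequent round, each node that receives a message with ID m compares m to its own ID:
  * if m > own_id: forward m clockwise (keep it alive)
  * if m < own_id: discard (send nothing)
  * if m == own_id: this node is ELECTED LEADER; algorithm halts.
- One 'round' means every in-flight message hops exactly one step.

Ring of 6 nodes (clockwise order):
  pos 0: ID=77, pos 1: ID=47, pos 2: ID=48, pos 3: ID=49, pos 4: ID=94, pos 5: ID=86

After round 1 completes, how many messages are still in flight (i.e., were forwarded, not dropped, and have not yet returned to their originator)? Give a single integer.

Answer: 3

Derivation:
Round 1: pos1(id47) recv 77: fwd; pos2(id48) recv 47: drop; pos3(id49) recv 48: drop; pos4(id94) recv 49: drop; pos5(id86) recv 94: fwd; pos0(id77) recv 86: fwd
After round 1: 3 messages still in flight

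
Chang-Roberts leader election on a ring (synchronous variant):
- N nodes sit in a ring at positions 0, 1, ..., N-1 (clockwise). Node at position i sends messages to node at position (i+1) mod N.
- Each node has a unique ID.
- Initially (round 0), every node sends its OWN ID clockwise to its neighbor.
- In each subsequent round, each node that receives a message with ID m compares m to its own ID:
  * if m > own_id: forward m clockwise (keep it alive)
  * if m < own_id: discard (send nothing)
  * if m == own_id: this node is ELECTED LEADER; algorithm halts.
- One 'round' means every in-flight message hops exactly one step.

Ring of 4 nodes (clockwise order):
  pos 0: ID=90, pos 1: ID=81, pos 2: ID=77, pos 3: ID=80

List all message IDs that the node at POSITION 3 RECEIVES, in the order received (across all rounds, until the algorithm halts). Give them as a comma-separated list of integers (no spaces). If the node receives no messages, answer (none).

Round 1: pos1(id81) recv 90: fwd; pos2(id77) recv 81: fwd; pos3(id80) recv 77: drop; pos0(id90) recv 80: drop
Round 2: pos2(id77) recv 90: fwd; pos3(id80) recv 81: fwd
Round 3: pos3(id80) recv 90: fwd; pos0(id90) recv 81: drop
Round 4: pos0(id90) recv 90: ELECTED

Answer: 77,81,90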